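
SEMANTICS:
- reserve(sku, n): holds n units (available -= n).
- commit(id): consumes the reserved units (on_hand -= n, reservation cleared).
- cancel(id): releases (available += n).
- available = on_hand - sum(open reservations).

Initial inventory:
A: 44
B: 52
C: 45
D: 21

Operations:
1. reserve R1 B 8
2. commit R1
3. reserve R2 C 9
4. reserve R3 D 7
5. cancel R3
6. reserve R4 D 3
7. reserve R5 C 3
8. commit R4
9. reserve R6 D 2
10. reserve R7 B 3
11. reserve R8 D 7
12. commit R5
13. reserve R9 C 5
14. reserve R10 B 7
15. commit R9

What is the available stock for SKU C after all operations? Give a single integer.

Answer: 28

Derivation:
Step 1: reserve R1 B 8 -> on_hand[A=44 B=52 C=45 D=21] avail[A=44 B=44 C=45 D=21] open={R1}
Step 2: commit R1 -> on_hand[A=44 B=44 C=45 D=21] avail[A=44 B=44 C=45 D=21] open={}
Step 3: reserve R2 C 9 -> on_hand[A=44 B=44 C=45 D=21] avail[A=44 B=44 C=36 D=21] open={R2}
Step 4: reserve R3 D 7 -> on_hand[A=44 B=44 C=45 D=21] avail[A=44 B=44 C=36 D=14] open={R2,R3}
Step 5: cancel R3 -> on_hand[A=44 B=44 C=45 D=21] avail[A=44 B=44 C=36 D=21] open={R2}
Step 6: reserve R4 D 3 -> on_hand[A=44 B=44 C=45 D=21] avail[A=44 B=44 C=36 D=18] open={R2,R4}
Step 7: reserve R5 C 3 -> on_hand[A=44 B=44 C=45 D=21] avail[A=44 B=44 C=33 D=18] open={R2,R4,R5}
Step 8: commit R4 -> on_hand[A=44 B=44 C=45 D=18] avail[A=44 B=44 C=33 D=18] open={R2,R5}
Step 9: reserve R6 D 2 -> on_hand[A=44 B=44 C=45 D=18] avail[A=44 B=44 C=33 D=16] open={R2,R5,R6}
Step 10: reserve R7 B 3 -> on_hand[A=44 B=44 C=45 D=18] avail[A=44 B=41 C=33 D=16] open={R2,R5,R6,R7}
Step 11: reserve R8 D 7 -> on_hand[A=44 B=44 C=45 D=18] avail[A=44 B=41 C=33 D=9] open={R2,R5,R6,R7,R8}
Step 12: commit R5 -> on_hand[A=44 B=44 C=42 D=18] avail[A=44 B=41 C=33 D=9] open={R2,R6,R7,R8}
Step 13: reserve R9 C 5 -> on_hand[A=44 B=44 C=42 D=18] avail[A=44 B=41 C=28 D=9] open={R2,R6,R7,R8,R9}
Step 14: reserve R10 B 7 -> on_hand[A=44 B=44 C=42 D=18] avail[A=44 B=34 C=28 D=9] open={R10,R2,R6,R7,R8,R9}
Step 15: commit R9 -> on_hand[A=44 B=44 C=37 D=18] avail[A=44 B=34 C=28 D=9] open={R10,R2,R6,R7,R8}
Final available[C] = 28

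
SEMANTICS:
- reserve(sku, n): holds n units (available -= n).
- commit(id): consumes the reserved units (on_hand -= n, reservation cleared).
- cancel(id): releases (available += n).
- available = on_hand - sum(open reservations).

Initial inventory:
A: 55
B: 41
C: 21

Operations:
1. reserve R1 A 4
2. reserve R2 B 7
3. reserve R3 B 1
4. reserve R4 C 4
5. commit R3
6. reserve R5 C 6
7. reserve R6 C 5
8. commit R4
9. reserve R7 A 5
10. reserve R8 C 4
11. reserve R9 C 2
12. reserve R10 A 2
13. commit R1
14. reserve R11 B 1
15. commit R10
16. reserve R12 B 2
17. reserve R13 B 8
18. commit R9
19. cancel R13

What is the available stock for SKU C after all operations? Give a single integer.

Step 1: reserve R1 A 4 -> on_hand[A=55 B=41 C=21] avail[A=51 B=41 C=21] open={R1}
Step 2: reserve R2 B 7 -> on_hand[A=55 B=41 C=21] avail[A=51 B=34 C=21] open={R1,R2}
Step 3: reserve R3 B 1 -> on_hand[A=55 B=41 C=21] avail[A=51 B=33 C=21] open={R1,R2,R3}
Step 4: reserve R4 C 4 -> on_hand[A=55 B=41 C=21] avail[A=51 B=33 C=17] open={R1,R2,R3,R4}
Step 5: commit R3 -> on_hand[A=55 B=40 C=21] avail[A=51 B=33 C=17] open={R1,R2,R4}
Step 6: reserve R5 C 6 -> on_hand[A=55 B=40 C=21] avail[A=51 B=33 C=11] open={R1,R2,R4,R5}
Step 7: reserve R6 C 5 -> on_hand[A=55 B=40 C=21] avail[A=51 B=33 C=6] open={R1,R2,R4,R5,R6}
Step 8: commit R4 -> on_hand[A=55 B=40 C=17] avail[A=51 B=33 C=6] open={R1,R2,R5,R6}
Step 9: reserve R7 A 5 -> on_hand[A=55 B=40 C=17] avail[A=46 B=33 C=6] open={R1,R2,R5,R6,R7}
Step 10: reserve R8 C 4 -> on_hand[A=55 B=40 C=17] avail[A=46 B=33 C=2] open={R1,R2,R5,R6,R7,R8}
Step 11: reserve R9 C 2 -> on_hand[A=55 B=40 C=17] avail[A=46 B=33 C=0] open={R1,R2,R5,R6,R7,R8,R9}
Step 12: reserve R10 A 2 -> on_hand[A=55 B=40 C=17] avail[A=44 B=33 C=0] open={R1,R10,R2,R5,R6,R7,R8,R9}
Step 13: commit R1 -> on_hand[A=51 B=40 C=17] avail[A=44 B=33 C=0] open={R10,R2,R5,R6,R7,R8,R9}
Step 14: reserve R11 B 1 -> on_hand[A=51 B=40 C=17] avail[A=44 B=32 C=0] open={R10,R11,R2,R5,R6,R7,R8,R9}
Step 15: commit R10 -> on_hand[A=49 B=40 C=17] avail[A=44 B=32 C=0] open={R11,R2,R5,R6,R7,R8,R9}
Step 16: reserve R12 B 2 -> on_hand[A=49 B=40 C=17] avail[A=44 B=30 C=0] open={R11,R12,R2,R5,R6,R7,R8,R9}
Step 17: reserve R13 B 8 -> on_hand[A=49 B=40 C=17] avail[A=44 B=22 C=0] open={R11,R12,R13,R2,R5,R6,R7,R8,R9}
Step 18: commit R9 -> on_hand[A=49 B=40 C=15] avail[A=44 B=22 C=0] open={R11,R12,R13,R2,R5,R6,R7,R8}
Step 19: cancel R13 -> on_hand[A=49 B=40 C=15] avail[A=44 B=30 C=0] open={R11,R12,R2,R5,R6,R7,R8}
Final available[C] = 0

Answer: 0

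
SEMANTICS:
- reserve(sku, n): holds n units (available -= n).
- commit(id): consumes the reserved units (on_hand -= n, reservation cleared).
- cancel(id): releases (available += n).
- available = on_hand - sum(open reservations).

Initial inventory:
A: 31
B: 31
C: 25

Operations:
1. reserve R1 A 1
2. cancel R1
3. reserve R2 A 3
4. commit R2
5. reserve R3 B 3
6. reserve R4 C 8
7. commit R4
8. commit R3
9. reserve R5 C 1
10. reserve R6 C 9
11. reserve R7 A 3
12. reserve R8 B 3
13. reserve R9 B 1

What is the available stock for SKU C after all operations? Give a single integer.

Step 1: reserve R1 A 1 -> on_hand[A=31 B=31 C=25] avail[A=30 B=31 C=25] open={R1}
Step 2: cancel R1 -> on_hand[A=31 B=31 C=25] avail[A=31 B=31 C=25] open={}
Step 3: reserve R2 A 3 -> on_hand[A=31 B=31 C=25] avail[A=28 B=31 C=25] open={R2}
Step 4: commit R2 -> on_hand[A=28 B=31 C=25] avail[A=28 B=31 C=25] open={}
Step 5: reserve R3 B 3 -> on_hand[A=28 B=31 C=25] avail[A=28 B=28 C=25] open={R3}
Step 6: reserve R4 C 8 -> on_hand[A=28 B=31 C=25] avail[A=28 B=28 C=17] open={R3,R4}
Step 7: commit R4 -> on_hand[A=28 B=31 C=17] avail[A=28 B=28 C=17] open={R3}
Step 8: commit R3 -> on_hand[A=28 B=28 C=17] avail[A=28 B=28 C=17] open={}
Step 9: reserve R5 C 1 -> on_hand[A=28 B=28 C=17] avail[A=28 B=28 C=16] open={R5}
Step 10: reserve R6 C 9 -> on_hand[A=28 B=28 C=17] avail[A=28 B=28 C=7] open={R5,R6}
Step 11: reserve R7 A 3 -> on_hand[A=28 B=28 C=17] avail[A=25 B=28 C=7] open={R5,R6,R7}
Step 12: reserve R8 B 3 -> on_hand[A=28 B=28 C=17] avail[A=25 B=25 C=7] open={R5,R6,R7,R8}
Step 13: reserve R9 B 1 -> on_hand[A=28 B=28 C=17] avail[A=25 B=24 C=7] open={R5,R6,R7,R8,R9}
Final available[C] = 7

Answer: 7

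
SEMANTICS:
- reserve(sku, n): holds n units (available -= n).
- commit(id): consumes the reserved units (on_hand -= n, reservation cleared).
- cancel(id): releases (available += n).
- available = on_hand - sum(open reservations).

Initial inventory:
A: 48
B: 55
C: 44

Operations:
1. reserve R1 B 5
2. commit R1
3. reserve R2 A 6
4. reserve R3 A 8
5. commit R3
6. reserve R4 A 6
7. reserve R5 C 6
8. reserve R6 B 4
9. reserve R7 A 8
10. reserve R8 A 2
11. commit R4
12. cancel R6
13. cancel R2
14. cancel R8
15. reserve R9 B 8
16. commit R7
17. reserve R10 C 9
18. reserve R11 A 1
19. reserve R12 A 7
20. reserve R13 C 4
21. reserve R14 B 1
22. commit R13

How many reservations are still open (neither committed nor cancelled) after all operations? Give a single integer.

Step 1: reserve R1 B 5 -> on_hand[A=48 B=55 C=44] avail[A=48 B=50 C=44] open={R1}
Step 2: commit R1 -> on_hand[A=48 B=50 C=44] avail[A=48 B=50 C=44] open={}
Step 3: reserve R2 A 6 -> on_hand[A=48 B=50 C=44] avail[A=42 B=50 C=44] open={R2}
Step 4: reserve R3 A 8 -> on_hand[A=48 B=50 C=44] avail[A=34 B=50 C=44] open={R2,R3}
Step 5: commit R3 -> on_hand[A=40 B=50 C=44] avail[A=34 B=50 C=44] open={R2}
Step 6: reserve R4 A 6 -> on_hand[A=40 B=50 C=44] avail[A=28 B=50 C=44] open={R2,R4}
Step 7: reserve R5 C 6 -> on_hand[A=40 B=50 C=44] avail[A=28 B=50 C=38] open={R2,R4,R5}
Step 8: reserve R6 B 4 -> on_hand[A=40 B=50 C=44] avail[A=28 B=46 C=38] open={R2,R4,R5,R6}
Step 9: reserve R7 A 8 -> on_hand[A=40 B=50 C=44] avail[A=20 B=46 C=38] open={R2,R4,R5,R6,R7}
Step 10: reserve R8 A 2 -> on_hand[A=40 B=50 C=44] avail[A=18 B=46 C=38] open={R2,R4,R5,R6,R7,R8}
Step 11: commit R4 -> on_hand[A=34 B=50 C=44] avail[A=18 B=46 C=38] open={R2,R5,R6,R7,R8}
Step 12: cancel R6 -> on_hand[A=34 B=50 C=44] avail[A=18 B=50 C=38] open={R2,R5,R7,R8}
Step 13: cancel R2 -> on_hand[A=34 B=50 C=44] avail[A=24 B=50 C=38] open={R5,R7,R8}
Step 14: cancel R8 -> on_hand[A=34 B=50 C=44] avail[A=26 B=50 C=38] open={R5,R7}
Step 15: reserve R9 B 8 -> on_hand[A=34 B=50 C=44] avail[A=26 B=42 C=38] open={R5,R7,R9}
Step 16: commit R7 -> on_hand[A=26 B=50 C=44] avail[A=26 B=42 C=38] open={R5,R9}
Step 17: reserve R10 C 9 -> on_hand[A=26 B=50 C=44] avail[A=26 B=42 C=29] open={R10,R5,R9}
Step 18: reserve R11 A 1 -> on_hand[A=26 B=50 C=44] avail[A=25 B=42 C=29] open={R10,R11,R5,R9}
Step 19: reserve R12 A 7 -> on_hand[A=26 B=50 C=44] avail[A=18 B=42 C=29] open={R10,R11,R12,R5,R9}
Step 20: reserve R13 C 4 -> on_hand[A=26 B=50 C=44] avail[A=18 B=42 C=25] open={R10,R11,R12,R13,R5,R9}
Step 21: reserve R14 B 1 -> on_hand[A=26 B=50 C=44] avail[A=18 B=41 C=25] open={R10,R11,R12,R13,R14,R5,R9}
Step 22: commit R13 -> on_hand[A=26 B=50 C=40] avail[A=18 B=41 C=25] open={R10,R11,R12,R14,R5,R9}
Open reservations: ['R10', 'R11', 'R12', 'R14', 'R5', 'R9'] -> 6

Answer: 6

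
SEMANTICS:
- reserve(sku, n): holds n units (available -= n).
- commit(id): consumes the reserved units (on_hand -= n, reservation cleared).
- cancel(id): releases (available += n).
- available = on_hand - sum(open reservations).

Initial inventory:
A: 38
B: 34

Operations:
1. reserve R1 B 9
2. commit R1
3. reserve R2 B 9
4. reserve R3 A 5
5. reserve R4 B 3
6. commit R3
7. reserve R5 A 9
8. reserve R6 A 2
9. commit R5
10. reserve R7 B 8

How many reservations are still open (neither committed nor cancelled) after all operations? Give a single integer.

Step 1: reserve R1 B 9 -> on_hand[A=38 B=34] avail[A=38 B=25] open={R1}
Step 2: commit R1 -> on_hand[A=38 B=25] avail[A=38 B=25] open={}
Step 3: reserve R2 B 9 -> on_hand[A=38 B=25] avail[A=38 B=16] open={R2}
Step 4: reserve R3 A 5 -> on_hand[A=38 B=25] avail[A=33 B=16] open={R2,R3}
Step 5: reserve R4 B 3 -> on_hand[A=38 B=25] avail[A=33 B=13] open={R2,R3,R4}
Step 6: commit R3 -> on_hand[A=33 B=25] avail[A=33 B=13] open={R2,R4}
Step 7: reserve R5 A 9 -> on_hand[A=33 B=25] avail[A=24 B=13] open={R2,R4,R5}
Step 8: reserve R6 A 2 -> on_hand[A=33 B=25] avail[A=22 B=13] open={R2,R4,R5,R6}
Step 9: commit R5 -> on_hand[A=24 B=25] avail[A=22 B=13] open={R2,R4,R6}
Step 10: reserve R7 B 8 -> on_hand[A=24 B=25] avail[A=22 B=5] open={R2,R4,R6,R7}
Open reservations: ['R2', 'R4', 'R6', 'R7'] -> 4

Answer: 4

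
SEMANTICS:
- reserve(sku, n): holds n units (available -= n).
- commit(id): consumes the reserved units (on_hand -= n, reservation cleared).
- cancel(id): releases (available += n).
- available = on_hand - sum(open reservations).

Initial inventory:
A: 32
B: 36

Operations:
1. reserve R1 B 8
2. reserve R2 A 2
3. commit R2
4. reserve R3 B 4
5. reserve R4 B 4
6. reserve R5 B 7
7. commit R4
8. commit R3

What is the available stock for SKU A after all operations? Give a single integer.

Step 1: reserve R1 B 8 -> on_hand[A=32 B=36] avail[A=32 B=28] open={R1}
Step 2: reserve R2 A 2 -> on_hand[A=32 B=36] avail[A=30 B=28] open={R1,R2}
Step 3: commit R2 -> on_hand[A=30 B=36] avail[A=30 B=28] open={R1}
Step 4: reserve R3 B 4 -> on_hand[A=30 B=36] avail[A=30 B=24] open={R1,R3}
Step 5: reserve R4 B 4 -> on_hand[A=30 B=36] avail[A=30 B=20] open={R1,R3,R4}
Step 6: reserve R5 B 7 -> on_hand[A=30 B=36] avail[A=30 B=13] open={R1,R3,R4,R5}
Step 7: commit R4 -> on_hand[A=30 B=32] avail[A=30 B=13] open={R1,R3,R5}
Step 8: commit R3 -> on_hand[A=30 B=28] avail[A=30 B=13] open={R1,R5}
Final available[A] = 30

Answer: 30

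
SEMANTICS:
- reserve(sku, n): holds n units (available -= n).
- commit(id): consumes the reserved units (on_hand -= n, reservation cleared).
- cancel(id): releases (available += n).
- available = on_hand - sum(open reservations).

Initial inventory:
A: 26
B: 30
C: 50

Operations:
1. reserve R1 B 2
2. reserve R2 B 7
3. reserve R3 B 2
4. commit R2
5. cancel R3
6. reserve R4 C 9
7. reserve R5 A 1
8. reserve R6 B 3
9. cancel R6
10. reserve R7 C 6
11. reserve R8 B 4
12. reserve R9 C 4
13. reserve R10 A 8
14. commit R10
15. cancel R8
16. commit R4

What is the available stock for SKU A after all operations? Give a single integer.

Step 1: reserve R1 B 2 -> on_hand[A=26 B=30 C=50] avail[A=26 B=28 C=50] open={R1}
Step 2: reserve R2 B 7 -> on_hand[A=26 B=30 C=50] avail[A=26 B=21 C=50] open={R1,R2}
Step 3: reserve R3 B 2 -> on_hand[A=26 B=30 C=50] avail[A=26 B=19 C=50] open={R1,R2,R3}
Step 4: commit R2 -> on_hand[A=26 B=23 C=50] avail[A=26 B=19 C=50] open={R1,R3}
Step 5: cancel R3 -> on_hand[A=26 B=23 C=50] avail[A=26 B=21 C=50] open={R1}
Step 6: reserve R4 C 9 -> on_hand[A=26 B=23 C=50] avail[A=26 B=21 C=41] open={R1,R4}
Step 7: reserve R5 A 1 -> on_hand[A=26 B=23 C=50] avail[A=25 B=21 C=41] open={R1,R4,R5}
Step 8: reserve R6 B 3 -> on_hand[A=26 B=23 C=50] avail[A=25 B=18 C=41] open={R1,R4,R5,R6}
Step 9: cancel R6 -> on_hand[A=26 B=23 C=50] avail[A=25 B=21 C=41] open={R1,R4,R5}
Step 10: reserve R7 C 6 -> on_hand[A=26 B=23 C=50] avail[A=25 B=21 C=35] open={R1,R4,R5,R7}
Step 11: reserve R8 B 4 -> on_hand[A=26 B=23 C=50] avail[A=25 B=17 C=35] open={R1,R4,R5,R7,R8}
Step 12: reserve R9 C 4 -> on_hand[A=26 B=23 C=50] avail[A=25 B=17 C=31] open={R1,R4,R5,R7,R8,R9}
Step 13: reserve R10 A 8 -> on_hand[A=26 B=23 C=50] avail[A=17 B=17 C=31] open={R1,R10,R4,R5,R7,R8,R9}
Step 14: commit R10 -> on_hand[A=18 B=23 C=50] avail[A=17 B=17 C=31] open={R1,R4,R5,R7,R8,R9}
Step 15: cancel R8 -> on_hand[A=18 B=23 C=50] avail[A=17 B=21 C=31] open={R1,R4,R5,R7,R9}
Step 16: commit R4 -> on_hand[A=18 B=23 C=41] avail[A=17 B=21 C=31] open={R1,R5,R7,R9}
Final available[A] = 17

Answer: 17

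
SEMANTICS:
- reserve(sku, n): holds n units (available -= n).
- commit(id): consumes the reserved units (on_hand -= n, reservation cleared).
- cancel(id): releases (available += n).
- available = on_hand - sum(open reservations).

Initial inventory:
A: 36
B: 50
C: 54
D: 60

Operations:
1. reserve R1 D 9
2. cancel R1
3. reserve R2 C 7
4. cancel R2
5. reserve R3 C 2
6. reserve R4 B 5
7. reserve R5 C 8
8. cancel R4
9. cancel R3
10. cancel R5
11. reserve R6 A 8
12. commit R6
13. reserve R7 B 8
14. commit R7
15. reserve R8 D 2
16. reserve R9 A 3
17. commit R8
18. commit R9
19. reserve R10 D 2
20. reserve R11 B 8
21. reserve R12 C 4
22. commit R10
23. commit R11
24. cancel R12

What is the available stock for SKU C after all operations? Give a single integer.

Step 1: reserve R1 D 9 -> on_hand[A=36 B=50 C=54 D=60] avail[A=36 B=50 C=54 D=51] open={R1}
Step 2: cancel R1 -> on_hand[A=36 B=50 C=54 D=60] avail[A=36 B=50 C=54 D=60] open={}
Step 3: reserve R2 C 7 -> on_hand[A=36 B=50 C=54 D=60] avail[A=36 B=50 C=47 D=60] open={R2}
Step 4: cancel R2 -> on_hand[A=36 B=50 C=54 D=60] avail[A=36 B=50 C=54 D=60] open={}
Step 5: reserve R3 C 2 -> on_hand[A=36 B=50 C=54 D=60] avail[A=36 B=50 C=52 D=60] open={R3}
Step 6: reserve R4 B 5 -> on_hand[A=36 B=50 C=54 D=60] avail[A=36 B=45 C=52 D=60] open={R3,R4}
Step 7: reserve R5 C 8 -> on_hand[A=36 B=50 C=54 D=60] avail[A=36 B=45 C=44 D=60] open={R3,R4,R5}
Step 8: cancel R4 -> on_hand[A=36 B=50 C=54 D=60] avail[A=36 B=50 C=44 D=60] open={R3,R5}
Step 9: cancel R3 -> on_hand[A=36 B=50 C=54 D=60] avail[A=36 B=50 C=46 D=60] open={R5}
Step 10: cancel R5 -> on_hand[A=36 B=50 C=54 D=60] avail[A=36 B=50 C=54 D=60] open={}
Step 11: reserve R6 A 8 -> on_hand[A=36 B=50 C=54 D=60] avail[A=28 B=50 C=54 D=60] open={R6}
Step 12: commit R6 -> on_hand[A=28 B=50 C=54 D=60] avail[A=28 B=50 C=54 D=60] open={}
Step 13: reserve R7 B 8 -> on_hand[A=28 B=50 C=54 D=60] avail[A=28 B=42 C=54 D=60] open={R7}
Step 14: commit R7 -> on_hand[A=28 B=42 C=54 D=60] avail[A=28 B=42 C=54 D=60] open={}
Step 15: reserve R8 D 2 -> on_hand[A=28 B=42 C=54 D=60] avail[A=28 B=42 C=54 D=58] open={R8}
Step 16: reserve R9 A 3 -> on_hand[A=28 B=42 C=54 D=60] avail[A=25 B=42 C=54 D=58] open={R8,R9}
Step 17: commit R8 -> on_hand[A=28 B=42 C=54 D=58] avail[A=25 B=42 C=54 D=58] open={R9}
Step 18: commit R9 -> on_hand[A=25 B=42 C=54 D=58] avail[A=25 B=42 C=54 D=58] open={}
Step 19: reserve R10 D 2 -> on_hand[A=25 B=42 C=54 D=58] avail[A=25 B=42 C=54 D=56] open={R10}
Step 20: reserve R11 B 8 -> on_hand[A=25 B=42 C=54 D=58] avail[A=25 B=34 C=54 D=56] open={R10,R11}
Step 21: reserve R12 C 4 -> on_hand[A=25 B=42 C=54 D=58] avail[A=25 B=34 C=50 D=56] open={R10,R11,R12}
Step 22: commit R10 -> on_hand[A=25 B=42 C=54 D=56] avail[A=25 B=34 C=50 D=56] open={R11,R12}
Step 23: commit R11 -> on_hand[A=25 B=34 C=54 D=56] avail[A=25 B=34 C=50 D=56] open={R12}
Step 24: cancel R12 -> on_hand[A=25 B=34 C=54 D=56] avail[A=25 B=34 C=54 D=56] open={}
Final available[C] = 54

Answer: 54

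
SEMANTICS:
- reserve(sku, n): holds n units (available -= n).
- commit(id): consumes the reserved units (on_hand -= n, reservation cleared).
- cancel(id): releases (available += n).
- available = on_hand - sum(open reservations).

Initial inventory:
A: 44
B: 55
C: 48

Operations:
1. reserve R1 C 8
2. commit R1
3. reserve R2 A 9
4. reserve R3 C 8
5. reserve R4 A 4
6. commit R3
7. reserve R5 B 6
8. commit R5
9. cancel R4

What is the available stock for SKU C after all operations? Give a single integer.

Step 1: reserve R1 C 8 -> on_hand[A=44 B=55 C=48] avail[A=44 B=55 C=40] open={R1}
Step 2: commit R1 -> on_hand[A=44 B=55 C=40] avail[A=44 B=55 C=40] open={}
Step 3: reserve R2 A 9 -> on_hand[A=44 B=55 C=40] avail[A=35 B=55 C=40] open={R2}
Step 4: reserve R3 C 8 -> on_hand[A=44 B=55 C=40] avail[A=35 B=55 C=32] open={R2,R3}
Step 5: reserve R4 A 4 -> on_hand[A=44 B=55 C=40] avail[A=31 B=55 C=32] open={R2,R3,R4}
Step 6: commit R3 -> on_hand[A=44 B=55 C=32] avail[A=31 B=55 C=32] open={R2,R4}
Step 7: reserve R5 B 6 -> on_hand[A=44 B=55 C=32] avail[A=31 B=49 C=32] open={R2,R4,R5}
Step 8: commit R5 -> on_hand[A=44 B=49 C=32] avail[A=31 B=49 C=32] open={R2,R4}
Step 9: cancel R4 -> on_hand[A=44 B=49 C=32] avail[A=35 B=49 C=32] open={R2}
Final available[C] = 32

Answer: 32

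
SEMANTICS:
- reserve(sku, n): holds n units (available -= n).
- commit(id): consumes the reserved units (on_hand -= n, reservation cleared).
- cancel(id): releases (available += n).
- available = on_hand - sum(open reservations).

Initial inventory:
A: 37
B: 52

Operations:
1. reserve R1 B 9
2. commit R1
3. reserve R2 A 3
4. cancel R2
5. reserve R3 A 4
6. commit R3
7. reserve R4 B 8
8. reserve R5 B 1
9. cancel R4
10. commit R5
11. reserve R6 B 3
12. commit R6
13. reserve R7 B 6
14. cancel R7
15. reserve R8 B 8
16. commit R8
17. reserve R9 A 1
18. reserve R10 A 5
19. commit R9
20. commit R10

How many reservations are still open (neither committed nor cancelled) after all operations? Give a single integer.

Step 1: reserve R1 B 9 -> on_hand[A=37 B=52] avail[A=37 B=43] open={R1}
Step 2: commit R1 -> on_hand[A=37 B=43] avail[A=37 B=43] open={}
Step 3: reserve R2 A 3 -> on_hand[A=37 B=43] avail[A=34 B=43] open={R2}
Step 4: cancel R2 -> on_hand[A=37 B=43] avail[A=37 B=43] open={}
Step 5: reserve R3 A 4 -> on_hand[A=37 B=43] avail[A=33 B=43] open={R3}
Step 6: commit R3 -> on_hand[A=33 B=43] avail[A=33 B=43] open={}
Step 7: reserve R4 B 8 -> on_hand[A=33 B=43] avail[A=33 B=35] open={R4}
Step 8: reserve R5 B 1 -> on_hand[A=33 B=43] avail[A=33 B=34] open={R4,R5}
Step 9: cancel R4 -> on_hand[A=33 B=43] avail[A=33 B=42] open={R5}
Step 10: commit R5 -> on_hand[A=33 B=42] avail[A=33 B=42] open={}
Step 11: reserve R6 B 3 -> on_hand[A=33 B=42] avail[A=33 B=39] open={R6}
Step 12: commit R6 -> on_hand[A=33 B=39] avail[A=33 B=39] open={}
Step 13: reserve R7 B 6 -> on_hand[A=33 B=39] avail[A=33 B=33] open={R7}
Step 14: cancel R7 -> on_hand[A=33 B=39] avail[A=33 B=39] open={}
Step 15: reserve R8 B 8 -> on_hand[A=33 B=39] avail[A=33 B=31] open={R8}
Step 16: commit R8 -> on_hand[A=33 B=31] avail[A=33 B=31] open={}
Step 17: reserve R9 A 1 -> on_hand[A=33 B=31] avail[A=32 B=31] open={R9}
Step 18: reserve R10 A 5 -> on_hand[A=33 B=31] avail[A=27 B=31] open={R10,R9}
Step 19: commit R9 -> on_hand[A=32 B=31] avail[A=27 B=31] open={R10}
Step 20: commit R10 -> on_hand[A=27 B=31] avail[A=27 B=31] open={}
Open reservations: [] -> 0

Answer: 0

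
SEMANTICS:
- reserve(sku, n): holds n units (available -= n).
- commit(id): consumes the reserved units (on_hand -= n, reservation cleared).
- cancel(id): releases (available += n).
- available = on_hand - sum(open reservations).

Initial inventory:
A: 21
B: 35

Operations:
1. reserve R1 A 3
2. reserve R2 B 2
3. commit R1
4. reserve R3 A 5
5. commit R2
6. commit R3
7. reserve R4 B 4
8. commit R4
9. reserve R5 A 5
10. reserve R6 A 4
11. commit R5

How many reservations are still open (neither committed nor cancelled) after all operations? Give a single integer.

Step 1: reserve R1 A 3 -> on_hand[A=21 B=35] avail[A=18 B=35] open={R1}
Step 2: reserve R2 B 2 -> on_hand[A=21 B=35] avail[A=18 B=33] open={R1,R2}
Step 3: commit R1 -> on_hand[A=18 B=35] avail[A=18 B=33] open={R2}
Step 4: reserve R3 A 5 -> on_hand[A=18 B=35] avail[A=13 B=33] open={R2,R3}
Step 5: commit R2 -> on_hand[A=18 B=33] avail[A=13 B=33] open={R3}
Step 6: commit R3 -> on_hand[A=13 B=33] avail[A=13 B=33] open={}
Step 7: reserve R4 B 4 -> on_hand[A=13 B=33] avail[A=13 B=29] open={R4}
Step 8: commit R4 -> on_hand[A=13 B=29] avail[A=13 B=29] open={}
Step 9: reserve R5 A 5 -> on_hand[A=13 B=29] avail[A=8 B=29] open={R5}
Step 10: reserve R6 A 4 -> on_hand[A=13 B=29] avail[A=4 B=29] open={R5,R6}
Step 11: commit R5 -> on_hand[A=8 B=29] avail[A=4 B=29] open={R6}
Open reservations: ['R6'] -> 1

Answer: 1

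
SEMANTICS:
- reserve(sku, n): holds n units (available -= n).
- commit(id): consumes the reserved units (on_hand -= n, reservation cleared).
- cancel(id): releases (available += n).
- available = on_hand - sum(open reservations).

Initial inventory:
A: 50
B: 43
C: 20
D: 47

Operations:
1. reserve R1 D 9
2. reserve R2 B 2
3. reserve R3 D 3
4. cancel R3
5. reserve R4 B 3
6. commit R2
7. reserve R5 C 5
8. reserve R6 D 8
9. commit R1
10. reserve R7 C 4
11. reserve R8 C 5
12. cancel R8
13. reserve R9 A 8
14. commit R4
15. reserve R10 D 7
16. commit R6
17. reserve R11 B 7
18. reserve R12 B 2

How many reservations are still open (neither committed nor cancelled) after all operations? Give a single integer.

Answer: 6

Derivation:
Step 1: reserve R1 D 9 -> on_hand[A=50 B=43 C=20 D=47] avail[A=50 B=43 C=20 D=38] open={R1}
Step 2: reserve R2 B 2 -> on_hand[A=50 B=43 C=20 D=47] avail[A=50 B=41 C=20 D=38] open={R1,R2}
Step 3: reserve R3 D 3 -> on_hand[A=50 B=43 C=20 D=47] avail[A=50 B=41 C=20 D=35] open={R1,R2,R3}
Step 4: cancel R3 -> on_hand[A=50 B=43 C=20 D=47] avail[A=50 B=41 C=20 D=38] open={R1,R2}
Step 5: reserve R4 B 3 -> on_hand[A=50 B=43 C=20 D=47] avail[A=50 B=38 C=20 D=38] open={R1,R2,R4}
Step 6: commit R2 -> on_hand[A=50 B=41 C=20 D=47] avail[A=50 B=38 C=20 D=38] open={R1,R4}
Step 7: reserve R5 C 5 -> on_hand[A=50 B=41 C=20 D=47] avail[A=50 B=38 C=15 D=38] open={R1,R4,R5}
Step 8: reserve R6 D 8 -> on_hand[A=50 B=41 C=20 D=47] avail[A=50 B=38 C=15 D=30] open={R1,R4,R5,R6}
Step 9: commit R1 -> on_hand[A=50 B=41 C=20 D=38] avail[A=50 B=38 C=15 D=30] open={R4,R5,R6}
Step 10: reserve R7 C 4 -> on_hand[A=50 B=41 C=20 D=38] avail[A=50 B=38 C=11 D=30] open={R4,R5,R6,R7}
Step 11: reserve R8 C 5 -> on_hand[A=50 B=41 C=20 D=38] avail[A=50 B=38 C=6 D=30] open={R4,R5,R6,R7,R8}
Step 12: cancel R8 -> on_hand[A=50 B=41 C=20 D=38] avail[A=50 B=38 C=11 D=30] open={R4,R5,R6,R7}
Step 13: reserve R9 A 8 -> on_hand[A=50 B=41 C=20 D=38] avail[A=42 B=38 C=11 D=30] open={R4,R5,R6,R7,R9}
Step 14: commit R4 -> on_hand[A=50 B=38 C=20 D=38] avail[A=42 B=38 C=11 D=30] open={R5,R6,R7,R9}
Step 15: reserve R10 D 7 -> on_hand[A=50 B=38 C=20 D=38] avail[A=42 B=38 C=11 D=23] open={R10,R5,R6,R7,R9}
Step 16: commit R6 -> on_hand[A=50 B=38 C=20 D=30] avail[A=42 B=38 C=11 D=23] open={R10,R5,R7,R9}
Step 17: reserve R11 B 7 -> on_hand[A=50 B=38 C=20 D=30] avail[A=42 B=31 C=11 D=23] open={R10,R11,R5,R7,R9}
Step 18: reserve R12 B 2 -> on_hand[A=50 B=38 C=20 D=30] avail[A=42 B=29 C=11 D=23] open={R10,R11,R12,R5,R7,R9}
Open reservations: ['R10', 'R11', 'R12', 'R5', 'R7', 'R9'] -> 6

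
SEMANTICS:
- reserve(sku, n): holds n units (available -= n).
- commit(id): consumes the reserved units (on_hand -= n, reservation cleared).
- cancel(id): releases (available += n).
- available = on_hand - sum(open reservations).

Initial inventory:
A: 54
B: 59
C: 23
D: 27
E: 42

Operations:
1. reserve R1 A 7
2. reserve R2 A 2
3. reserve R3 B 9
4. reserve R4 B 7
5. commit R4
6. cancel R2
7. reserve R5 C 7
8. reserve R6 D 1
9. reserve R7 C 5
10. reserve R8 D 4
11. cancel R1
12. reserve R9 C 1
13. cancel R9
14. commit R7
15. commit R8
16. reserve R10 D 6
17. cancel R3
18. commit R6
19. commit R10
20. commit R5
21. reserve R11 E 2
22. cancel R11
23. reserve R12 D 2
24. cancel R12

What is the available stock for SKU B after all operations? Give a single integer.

Answer: 52

Derivation:
Step 1: reserve R1 A 7 -> on_hand[A=54 B=59 C=23 D=27 E=42] avail[A=47 B=59 C=23 D=27 E=42] open={R1}
Step 2: reserve R2 A 2 -> on_hand[A=54 B=59 C=23 D=27 E=42] avail[A=45 B=59 C=23 D=27 E=42] open={R1,R2}
Step 3: reserve R3 B 9 -> on_hand[A=54 B=59 C=23 D=27 E=42] avail[A=45 B=50 C=23 D=27 E=42] open={R1,R2,R3}
Step 4: reserve R4 B 7 -> on_hand[A=54 B=59 C=23 D=27 E=42] avail[A=45 B=43 C=23 D=27 E=42] open={R1,R2,R3,R4}
Step 5: commit R4 -> on_hand[A=54 B=52 C=23 D=27 E=42] avail[A=45 B=43 C=23 D=27 E=42] open={R1,R2,R3}
Step 6: cancel R2 -> on_hand[A=54 B=52 C=23 D=27 E=42] avail[A=47 B=43 C=23 D=27 E=42] open={R1,R3}
Step 7: reserve R5 C 7 -> on_hand[A=54 B=52 C=23 D=27 E=42] avail[A=47 B=43 C=16 D=27 E=42] open={R1,R3,R5}
Step 8: reserve R6 D 1 -> on_hand[A=54 B=52 C=23 D=27 E=42] avail[A=47 B=43 C=16 D=26 E=42] open={R1,R3,R5,R6}
Step 9: reserve R7 C 5 -> on_hand[A=54 B=52 C=23 D=27 E=42] avail[A=47 B=43 C=11 D=26 E=42] open={R1,R3,R5,R6,R7}
Step 10: reserve R8 D 4 -> on_hand[A=54 B=52 C=23 D=27 E=42] avail[A=47 B=43 C=11 D=22 E=42] open={R1,R3,R5,R6,R7,R8}
Step 11: cancel R1 -> on_hand[A=54 B=52 C=23 D=27 E=42] avail[A=54 B=43 C=11 D=22 E=42] open={R3,R5,R6,R7,R8}
Step 12: reserve R9 C 1 -> on_hand[A=54 B=52 C=23 D=27 E=42] avail[A=54 B=43 C=10 D=22 E=42] open={R3,R5,R6,R7,R8,R9}
Step 13: cancel R9 -> on_hand[A=54 B=52 C=23 D=27 E=42] avail[A=54 B=43 C=11 D=22 E=42] open={R3,R5,R6,R7,R8}
Step 14: commit R7 -> on_hand[A=54 B=52 C=18 D=27 E=42] avail[A=54 B=43 C=11 D=22 E=42] open={R3,R5,R6,R8}
Step 15: commit R8 -> on_hand[A=54 B=52 C=18 D=23 E=42] avail[A=54 B=43 C=11 D=22 E=42] open={R3,R5,R6}
Step 16: reserve R10 D 6 -> on_hand[A=54 B=52 C=18 D=23 E=42] avail[A=54 B=43 C=11 D=16 E=42] open={R10,R3,R5,R6}
Step 17: cancel R3 -> on_hand[A=54 B=52 C=18 D=23 E=42] avail[A=54 B=52 C=11 D=16 E=42] open={R10,R5,R6}
Step 18: commit R6 -> on_hand[A=54 B=52 C=18 D=22 E=42] avail[A=54 B=52 C=11 D=16 E=42] open={R10,R5}
Step 19: commit R10 -> on_hand[A=54 B=52 C=18 D=16 E=42] avail[A=54 B=52 C=11 D=16 E=42] open={R5}
Step 20: commit R5 -> on_hand[A=54 B=52 C=11 D=16 E=42] avail[A=54 B=52 C=11 D=16 E=42] open={}
Step 21: reserve R11 E 2 -> on_hand[A=54 B=52 C=11 D=16 E=42] avail[A=54 B=52 C=11 D=16 E=40] open={R11}
Step 22: cancel R11 -> on_hand[A=54 B=52 C=11 D=16 E=42] avail[A=54 B=52 C=11 D=16 E=42] open={}
Step 23: reserve R12 D 2 -> on_hand[A=54 B=52 C=11 D=16 E=42] avail[A=54 B=52 C=11 D=14 E=42] open={R12}
Step 24: cancel R12 -> on_hand[A=54 B=52 C=11 D=16 E=42] avail[A=54 B=52 C=11 D=16 E=42] open={}
Final available[B] = 52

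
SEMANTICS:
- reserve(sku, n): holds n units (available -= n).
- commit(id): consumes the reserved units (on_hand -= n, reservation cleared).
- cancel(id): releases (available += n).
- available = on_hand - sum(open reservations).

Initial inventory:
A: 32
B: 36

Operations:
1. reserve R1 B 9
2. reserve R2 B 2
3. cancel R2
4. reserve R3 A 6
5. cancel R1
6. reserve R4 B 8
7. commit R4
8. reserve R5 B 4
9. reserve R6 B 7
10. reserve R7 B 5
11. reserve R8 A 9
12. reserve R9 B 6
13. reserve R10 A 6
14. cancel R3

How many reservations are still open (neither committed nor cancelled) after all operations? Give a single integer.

Step 1: reserve R1 B 9 -> on_hand[A=32 B=36] avail[A=32 B=27] open={R1}
Step 2: reserve R2 B 2 -> on_hand[A=32 B=36] avail[A=32 B=25] open={R1,R2}
Step 3: cancel R2 -> on_hand[A=32 B=36] avail[A=32 B=27] open={R1}
Step 4: reserve R3 A 6 -> on_hand[A=32 B=36] avail[A=26 B=27] open={R1,R3}
Step 5: cancel R1 -> on_hand[A=32 B=36] avail[A=26 B=36] open={R3}
Step 6: reserve R4 B 8 -> on_hand[A=32 B=36] avail[A=26 B=28] open={R3,R4}
Step 7: commit R4 -> on_hand[A=32 B=28] avail[A=26 B=28] open={R3}
Step 8: reserve R5 B 4 -> on_hand[A=32 B=28] avail[A=26 B=24] open={R3,R5}
Step 9: reserve R6 B 7 -> on_hand[A=32 B=28] avail[A=26 B=17] open={R3,R5,R6}
Step 10: reserve R7 B 5 -> on_hand[A=32 B=28] avail[A=26 B=12] open={R3,R5,R6,R7}
Step 11: reserve R8 A 9 -> on_hand[A=32 B=28] avail[A=17 B=12] open={R3,R5,R6,R7,R8}
Step 12: reserve R9 B 6 -> on_hand[A=32 B=28] avail[A=17 B=6] open={R3,R5,R6,R7,R8,R9}
Step 13: reserve R10 A 6 -> on_hand[A=32 B=28] avail[A=11 B=6] open={R10,R3,R5,R6,R7,R8,R9}
Step 14: cancel R3 -> on_hand[A=32 B=28] avail[A=17 B=6] open={R10,R5,R6,R7,R8,R9}
Open reservations: ['R10', 'R5', 'R6', 'R7', 'R8', 'R9'] -> 6

Answer: 6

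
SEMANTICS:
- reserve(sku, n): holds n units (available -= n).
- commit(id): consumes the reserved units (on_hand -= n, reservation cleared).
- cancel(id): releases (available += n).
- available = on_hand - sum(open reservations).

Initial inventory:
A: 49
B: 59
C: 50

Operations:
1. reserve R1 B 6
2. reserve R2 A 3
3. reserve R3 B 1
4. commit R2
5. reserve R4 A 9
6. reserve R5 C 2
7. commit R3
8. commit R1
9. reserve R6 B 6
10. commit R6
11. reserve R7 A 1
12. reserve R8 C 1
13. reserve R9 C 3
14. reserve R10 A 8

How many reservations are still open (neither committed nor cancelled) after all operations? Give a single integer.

Answer: 6

Derivation:
Step 1: reserve R1 B 6 -> on_hand[A=49 B=59 C=50] avail[A=49 B=53 C=50] open={R1}
Step 2: reserve R2 A 3 -> on_hand[A=49 B=59 C=50] avail[A=46 B=53 C=50] open={R1,R2}
Step 3: reserve R3 B 1 -> on_hand[A=49 B=59 C=50] avail[A=46 B=52 C=50] open={R1,R2,R3}
Step 4: commit R2 -> on_hand[A=46 B=59 C=50] avail[A=46 B=52 C=50] open={R1,R3}
Step 5: reserve R4 A 9 -> on_hand[A=46 B=59 C=50] avail[A=37 B=52 C=50] open={R1,R3,R4}
Step 6: reserve R5 C 2 -> on_hand[A=46 B=59 C=50] avail[A=37 B=52 C=48] open={R1,R3,R4,R5}
Step 7: commit R3 -> on_hand[A=46 B=58 C=50] avail[A=37 B=52 C=48] open={R1,R4,R5}
Step 8: commit R1 -> on_hand[A=46 B=52 C=50] avail[A=37 B=52 C=48] open={R4,R5}
Step 9: reserve R6 B 6 -> on_hand[A=46 B=52 C=50] avail[A=37 B=46 C=48] open={R4,R5,R6}
Step 10: commit R6 -> on_hand[A=46 B=46 C=50] avail[A=37 B=46 C=48] open={R4,R5}
Step 11: reserve R7 A 1 -> on_hand[A=46 B=46 C=50] avail[A=36 B=46 C=48] open={R4,R5,R7}
Step 12: reserve R8 C 1 -> on_hand[A=46 B=46 C=50] avail[A=36 B=46 C=47] open={R4,R5,R7,R8}
Step 13: reserve R9 C 3 -> on_hand[A=46 B=46 C=50] avail[A=36 B=46 C=44] open={R4,R5,R7,R8,R9}
Step 14: reserve R10 A 8 -> on_hand[A=46 B=46 C=50] avail[A=28 B=46 C=44] open={R10,R4,R5,R7,R8,R9}
Open reservations: ['R10', 'R4', 'R5', 'R7', 'R8', 'R9'] -> 6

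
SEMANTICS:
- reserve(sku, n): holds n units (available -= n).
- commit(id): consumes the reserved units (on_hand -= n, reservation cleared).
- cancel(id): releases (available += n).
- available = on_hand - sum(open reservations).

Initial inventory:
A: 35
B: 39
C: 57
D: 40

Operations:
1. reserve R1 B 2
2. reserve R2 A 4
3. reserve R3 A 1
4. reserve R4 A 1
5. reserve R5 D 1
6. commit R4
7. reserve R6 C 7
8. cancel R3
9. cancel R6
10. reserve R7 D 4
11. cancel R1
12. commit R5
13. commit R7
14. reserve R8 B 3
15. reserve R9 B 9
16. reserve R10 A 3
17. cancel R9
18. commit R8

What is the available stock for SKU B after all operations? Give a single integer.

Step 1: reserve R1 B 2 -> on_hand[A=35 B=39 C=57 D=40] avail[A=35 B=37 C=57 D=40] open={R1}
Step 2: reserve R2 A 4 -> on_hand[A=35 B=39 C=57 D=40] avail[A=31 B=37 C=57 D=40] open={R1,R2}
Step 3: reserve R3 A 1 -> on_hand[A=35 B=39 C=57 D=40] avail[A=30 B=37 C=57 D=40] open={R1,R2,R3}
Step 4: reserve R4 A 1 -> on_hand[A=35 B=39 C=57 D=40] avail[A=29 B=37 C=57 D=40] open={R1,R2,R3,R4}
Step 5: reserve R5 D 1 -> on_hand[A=35 B=39 C=57 D=40] avail[A=29 B=37 C=57 D=39] open={R1,R2,R3,R4,R5}
Step 6: commit R4 -> on_hand[A=34 B=39 C=57 D=40] avail[A=29 B=37 C=57 D=39] open={R1,R2,R3,R5}
Step 7: reserve R6 C 7 -> on_hand[A=34 B=39 C=57 D=40] avail[A=29 B=37 C=50 D=39] open={R1,R2,R3,R5,R6}
Step 8: cancel R3 -> on_hand[A=34 B=39 C=57 D=40] avail[A=30 B=37 C=50 D=39] open={R1,R2,R5,R6}
Step 9: cancel R6 -> on_hand[A=34 B=39 C=57 D=40] avail[A=30 B=37 C=57 D=39] open={R1,R2,R5}
Step 10: reserve R7 D 4 -> on_hand[A=34 B=39 C=57 D=40] avail[A=30 B=37 C=57 D=35] open={R1,R2,R5,R7}
Step 11: cancel R1 -> on_hand[A=34 B=39 C=57 D=40] avail[A=30 B=39 C=57 D=35] open={R2,R5,R7}
Step 12: commit R5 -> on_hand[A=34 B=39 C=57 D=39] avail[A=30 B=39 C=57 D=35] open={R2,R7}
Step 13: commit R7 -> on_hand[A=34 B=39 C=57 D=35] avail[A=30 B=39 C=57 D=35] open={R2}
Step 14: reserve R8 B 3 -> on_hand[A=34 B=39 C=57 D=35] avail[A=30 B=36 C=57 D=35] open={R2,R8}
Step 15: reserve R9 B 9 -> on_hand[A=34 B=39 C=57 D=35] avail[A=30 B=27 C=57 D=35] open={R2,R8,R9}
Step 16: reserve R10 A 3 -> on_hand[A=34 B=39 C=57 D=35] avail[A=27 B=27 C=57 D=35] open={R10,R2,R8,R9}
Step 17: cancel R9 -> on_hand[A=34 B=39 C=57 D=35] avail[A=27 B=36 C=57 D=35] open={R10,R2,R8}
Step 18: commit R8 -> on_hand[A=34 B=36 C=57 D=35] avail[A=27 B=36 C=57 D=35] open={R10,R2}
Final available[B] = 36

Answer: 36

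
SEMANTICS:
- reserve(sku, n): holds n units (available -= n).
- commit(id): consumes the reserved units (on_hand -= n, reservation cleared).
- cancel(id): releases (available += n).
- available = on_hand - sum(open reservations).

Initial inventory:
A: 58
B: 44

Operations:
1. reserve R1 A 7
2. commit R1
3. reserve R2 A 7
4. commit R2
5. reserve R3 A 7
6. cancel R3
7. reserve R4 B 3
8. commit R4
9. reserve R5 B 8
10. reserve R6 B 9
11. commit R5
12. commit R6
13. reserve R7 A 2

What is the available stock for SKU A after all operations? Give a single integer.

Answer: 42

Derivation:
Step 1: reserve R1 A 7 -> on_hand[A=58 B=44] avail[A=51 B=44] open={R1}
Step 2: commit R1 -> on_hand[A=51 B=44] avail[A=51 B=44] open={}
Step 3: reserve R2 A 7 -> on_hand[A=51 B=44] avail[A=44 B=44] open={R2}
Step 4: commit R2 -> on_hand[A=44 B=44] avail[A=44 B=44] open={}
Step 5: reserve R3 A 7 -> on_hand[A=44 B=44] avail[A=37 B=44] open={R3}
Step 6: cancel R3 -> on_hand[A=44 B=44] avail[A=44 B=44] open={}
Step 7: reserve R4 B 3 -> on_hand[A=44 B=44] avail[A=44 B=41] open={R4}
Step 8: commit R4 -> on_hand[A=44 B=41] avail[A=44 B=41] open={}
Step 9: reserve R5 B 8 -> on_hand[A=44 B=41] avail[A=44 B=33] open={R5}
Step 10: reserve R6 B 9 -> on_hand[A=44 B=41] avail[A=44 B=24] open={R5,R6}
Step 11: commit R5 -> on_hand[A=44 B=33] avail[A=44 B=24] open={R6}
Step 12: commit R6 -> on_hand[A=44 B=24] avail[A=44 B=24] open={}
Step 13: reserve R7 A 2 -> on_hand[A=44 B=24] avail[A=42 B=24] open={R7}
Final available[A] = 42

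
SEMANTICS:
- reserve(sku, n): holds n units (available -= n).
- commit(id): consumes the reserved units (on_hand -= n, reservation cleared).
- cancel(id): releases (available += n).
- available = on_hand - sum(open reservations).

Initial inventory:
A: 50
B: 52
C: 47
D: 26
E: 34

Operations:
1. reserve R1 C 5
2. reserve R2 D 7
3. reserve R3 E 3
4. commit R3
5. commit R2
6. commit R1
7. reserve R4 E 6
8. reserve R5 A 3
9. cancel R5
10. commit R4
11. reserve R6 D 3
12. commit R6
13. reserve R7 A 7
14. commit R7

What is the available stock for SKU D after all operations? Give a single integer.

Answer: 16

Derivation:
Step 1: reserve R1 C 5 -> on_hand[A=50 B=52 C=47 D=26 E=34] avail[A=50 B=52 C=42 D=26 E=34] open={R1}
Step 2: reserve R2 D 7 -> on_hand[A=50 B=52 C=47 D=26 E=34] avail[A=50 B=52 C=42 D=19 E=34] open={R1,R2}
Step 3: reserve R3 E 3 -> on_hand[A=50 B=52 C=47 D=26 E=34] avail[A=50 B=52 C=42 D=19 E=31] open={R1,R2,R3}
Step 4: commit R3 -> on_hand[A=50 B=52 C=47 D=26 E=31] avail[A=50 B=52 C=42 D=19 E=31] open={R1,R2}
Step 5: commit R2 -> on_hand[A=50 B=52 C=47 D=19 E=31] avail[A=50 B=52 C=42 D=19 E=31] open={R1}
Step 6: commit R1 -> on_hand[A=50 B=52 C=42 D=19 E=31] avail[A=50 B=52 C=42 D=19 E=31] open={}
Step 7: reserve R4 E 6 -> on_hand[A=50 B=52 C=42 D=19 E=31] avail[A=50 B=52 C=42 D=19 E=25] open={R4}
Step 8: reserve R5 A 3 -> on_hand[A=50 B=52 C=42 D=19 E=31] avail[A=47 B=52 C=42 D=19 E=25] open={R4,R5}
Step 9: cancel R5 -> on_hand[A=50 B=52 C=42 D=19 E=31] avail[A=50 B=52 C=42 D=19 E=25] open={R4}
Step 10: commit R4 -> on_hand[A=50 B=52 C=42 D=19 E=25] avail[A=50 B=52 C=42 D=19 E=25] open={}
Step 11: reserve R6 D 3 -> on_hand[A=50 B=52 C=42 D=19 E=25] avail[A=50 B=52 C=42 D=16 E=25] open={R6}
Step 12: commit R6 -> on_hand[A=50 B=52 C=42 D=16 E=25] avail[A=50 B=52 C=42 D=16 E=25] open={}
Step 13: reserve R7 A 7 -> on_hand[A=50 B=52 C=42 D=16 E=25] avail[A=43 B=52 C=42 D=16 E=25] open={R7}
Step 14: commit R7 -> on_hand[A=43 B=52 C=42 D=16 E=25] avail[A=43 B=52 C=42 D=16 E=25] open={}
Final available[D] = 16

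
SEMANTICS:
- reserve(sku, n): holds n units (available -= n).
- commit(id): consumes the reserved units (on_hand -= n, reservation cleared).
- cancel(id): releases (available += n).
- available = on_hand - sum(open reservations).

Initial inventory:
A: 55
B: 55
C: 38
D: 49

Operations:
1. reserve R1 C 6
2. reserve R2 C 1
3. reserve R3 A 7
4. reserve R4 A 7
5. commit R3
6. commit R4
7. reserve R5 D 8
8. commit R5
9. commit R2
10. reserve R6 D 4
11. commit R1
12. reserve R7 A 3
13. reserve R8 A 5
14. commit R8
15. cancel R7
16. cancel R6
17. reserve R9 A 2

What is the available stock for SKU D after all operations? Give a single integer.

Step 1: reserve R1 C 6 -> on_hand[A=55 B=55 C=38 D=49] avail[A=55 B=55 C=32 D=49] open={R1}
Step 2: reserve R2 C 1 -> on_hand[A=55 B=55 C=38 D=49] avail[A=55 B=55 C=31 D=49] open={R1,R2}
Step 3: reserve R3 A 7 -> on_hand[A=55 B=55 C=38 D=49] avail[A=48 B=55 C=31 D=49] open={R1,R2,R3}
Step 4: reserve R4 A 7 -> on_hand[A=55 B=55 C=38 D=49] avail[A=41 B=55 C=31 D=49] open={R1,R2,R3,R4}
Step 5: commit R3 -> on_hand[A=48 B=55 C=38 D=49] avail[A=41 B=55 C=31 D=49] open={R1,R2,R4}
Step 6: commit R4 -> on_hand[A=41 B=55 C=38 D=49] avail[A=41 B=55 C=31 D=49] open={R1,R2}
Step 7: reserve R5 D 8 -> on_hand[A=41 B=55 C=38 D=49] avail[A=41 B=55 C=31 D=41] open={R1,R2,R5}
Step 8: commit R5 -> on_hand[A=41 B=55 C=38 D=41] avail[A=41 B=55 C=31 D=41] open={R1,R2}
Step 9: commit R2 -> on_hand[A=41 B=55 C=37 D=41] avail[A=41 B=55 C=31 D=41] open={R1}
Step 10: reserve R6 D 4 -> on_hand[A=41 B=55 C=37 D=41] avail[A=41 B=55 C=31 D=37] open={R1,R6}
Step 11: commit R1 -> on_hand[A=41 B=55 C=31 D=41] avail[A=41 B=55 C=31 D=37] open={R6}
Step 12: reserve R7 A 3 -> on_hand[A=41 B=55 C=31 D=41] avail[A=38 B=55 C=31 D=37] open={R6,R7}
Step 13: reserve R8 A 5 -> on_hand[A=41 B=55 C=31 D=41] avail[A=33 B=55 C=31 D=37] open={R6,R7,R8}
Step 14: commit R8 -> on_hand[A=36 B=55 C=31 D=41] avail[A=33 B=55 C=31 D=37] open={R6,R7}
Step 15: cancel R7 -> on_hand[A=36 B=55 C=31 D=41] avail[A=36 B=55 C=31 D=37] open={R6}
Step 16: cancel R6 -> on_hand[A=36 B=55 C=31 D=41] avail[A=36 B=55 C=31 D=41] open={}
Step 17: reserve R9 A 2 -> on_hand[A=36 B=55 C=31 D=41] avail[A=34 B=55 C=31 D=41] open={R9}
Final available[D] = 41

Answer: 41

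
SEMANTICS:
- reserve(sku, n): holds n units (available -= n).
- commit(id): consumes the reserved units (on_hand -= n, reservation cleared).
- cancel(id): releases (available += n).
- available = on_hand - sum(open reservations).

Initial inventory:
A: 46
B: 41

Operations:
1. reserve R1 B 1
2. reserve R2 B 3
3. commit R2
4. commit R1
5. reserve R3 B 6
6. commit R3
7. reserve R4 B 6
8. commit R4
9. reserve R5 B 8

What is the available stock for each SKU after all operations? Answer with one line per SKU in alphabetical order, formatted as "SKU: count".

Answer: A: 46
B: 17

Derivation:
Step 1: reserve R1 B 1 -> on_hand[A=46 B=41] avail[A=46 B=40] open={R1}
Step 2: reserve R2 B 3 -> on_hand[A=46 B=41] avail[A=46 B=37] open={R1,R2}
Step 3: commit R2 -> on_hand[A=46 B=38] avail[A=46 B=37] open={R1}
Step 4: commit R1 -> on_hand[A=46 B=37] avail[A=46 B=37] open={}
Step 5: reserve R3 B 6 -> on_hand[A=46 B=37] avail[A=46 B=31] open={R3}
Step 6: commit R3 -> on_hand[A=46 B=31] avail[A=46 B=31] open={}
Step 7: reserve R4 B 6 -> on_hand[A=46 B=31] avail[A=46 B=25] open={R4}
Step 8: commit R4 -> on_hand[A=46 B=25] avail[A=46 B=25] open={}
Step 9: reserve R5 B 8 -> on_hand[A=46 B=25] avail[A=46 B=17] open={R5}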